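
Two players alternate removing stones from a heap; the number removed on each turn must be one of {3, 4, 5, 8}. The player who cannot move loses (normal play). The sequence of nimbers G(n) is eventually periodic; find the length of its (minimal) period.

n :  0  1  2  3  4  5  6  7  8  9 10 11 12 13 14 15 16 17 18 19 20 21 22 23
G :  0  0  0  1  1  1  2  2  2  3  3  0  0  0  1  1  1  2  2  2  3  3  0  0
G(n+11) = G(n) holds for n = 0,…,7 (a full window of length max(S) = 8), so the sequence is purely periodic with period 11.

11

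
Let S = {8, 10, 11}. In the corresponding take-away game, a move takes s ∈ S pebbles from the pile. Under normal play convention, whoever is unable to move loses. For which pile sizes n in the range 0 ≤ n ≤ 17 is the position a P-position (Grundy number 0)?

0, 1, 2, 3, 4, 5, 6, 7

n :  0  1  2  3  4  5  6  7  8  9 10 11 12 13 14 15 16 17
G :  0  0  0  0  0  0  0  0  1  1  1  1  1  1  1  1  2  2
P-positions are exactly the n with G(n) = 0.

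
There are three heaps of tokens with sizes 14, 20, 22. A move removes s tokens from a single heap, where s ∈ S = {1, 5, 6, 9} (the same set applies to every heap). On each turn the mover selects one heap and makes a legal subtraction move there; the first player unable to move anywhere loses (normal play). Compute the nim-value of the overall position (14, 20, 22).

All heaps use S = {1, 5, 6, 9}:
G(0) = 0
G(1) = mex{0} = 1
G(2) = mex{1} = 0
G(3) = mex{0} = 1
G(4) = mex{1} = 0
G(5) = mex{0,0} = 1
G(6) = mex{1,1,0} = 2
G(7) = mex{2,0,1} = 3
G(8) = mex{3,1,0} = 2
G(9) = mex{2,0,1,0} = 3
G(10) = mex{3,1,0,1} = 2
G(11) = mex{2,2,1,0} = 3
G(12) = mex{3,3,2,1} = 0
G(13) = mex{0,2,3,0} = 1
G(14) = mex{1,3,2,1} = 0
G(15) = mex{0,2,3,2} = 1
G(16) = mex{1,3,2,3} = 0
G(17) = mex{0,0,3,2} = 1
G(18) = mex{1,1,0,3} = 2
G(19) = mex{2,0,1,2} = 3
G(20) = mex{3,1,0,3} = 2
G(21) = mex{2,0,1,0} = 3
G(22) = mex{3,1,0,1} = 2
Heap A: G(14) = 0.
Heap B: G(20) = 2.
Heap C: G(22) = 2.
Combined Grundy value = 0 ⊕ 2 ⊕ 2 = 0.

0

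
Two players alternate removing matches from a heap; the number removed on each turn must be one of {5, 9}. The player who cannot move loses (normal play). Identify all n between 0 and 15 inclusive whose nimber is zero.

0, 1, 2, 3, 4, 14, 15

n :  0  1  2  3  4  5  6  7  8  9 10 11 12 13 14 15
G :  0  0  0  0  0  1  1  1  1  1  2  2  2  2  0  0
P-positions are exactly the n with G(n) = 0.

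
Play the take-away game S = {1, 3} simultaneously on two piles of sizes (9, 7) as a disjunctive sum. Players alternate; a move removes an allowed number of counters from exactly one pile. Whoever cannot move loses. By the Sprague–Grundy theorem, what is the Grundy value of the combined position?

0

All piles use S = {1, 3}:
G(0) = 0
G(1) = mex{0} = 1
G(2) = mex{1} = 0
G(3) = mex{0,0} = 1
G(4) = mex{1,1} = 0
G(5) = mex{0,0} = 1
G(6) = mex{1,1} = 0
G(7) = mex{0,0} = 1
G(8) = mex{1,1} = 0
G(9) = mex{0,0} = 1
Pile A: G(9) = 1.
Pile B: G(7) = 1.
Combined Grundy value = 1 ⊕ 1 = 0.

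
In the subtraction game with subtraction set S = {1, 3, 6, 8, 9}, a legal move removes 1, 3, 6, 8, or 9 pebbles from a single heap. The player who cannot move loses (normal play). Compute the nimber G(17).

1

G(0) = 0
G(1) = mex{0} = 1
G(2) = mex{1} = 0
G(3) = mex{0,0} = 1
G(4) = mex{1,1} = 0
G(5) = mex{0,0} = 1
G(6) = mex{1,1,0} = 2
G(7) = mex{2,0,1} = 3
G(8) = mex{3,1,0,0} = 2
G(9) = mex{2,2,1,1,0} = 3
G(10) = mex{3,3,0,0,1} = 2
G(11) = mex{2,2,1,1,0} = 3
G(12) = mex{3,3,2,0,1} = 4
G(13) = mex{4,2,3,1,0} = 5
G(14) = mex{5,3,2,2,1} = 0
G(15) = mex{0,4,3,3,2} = 1
G(16) = mex{1,5,2,2,3} = 0
G(17) = mex{0,0,3,3,2} = 1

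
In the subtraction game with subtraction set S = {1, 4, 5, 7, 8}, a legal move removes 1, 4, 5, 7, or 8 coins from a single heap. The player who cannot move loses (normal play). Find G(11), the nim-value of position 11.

0

n :  0  1  2  3  4  5  6  7  8  9 10 11
G :  0  1  0  1  2  3  2  3  4  5  4  0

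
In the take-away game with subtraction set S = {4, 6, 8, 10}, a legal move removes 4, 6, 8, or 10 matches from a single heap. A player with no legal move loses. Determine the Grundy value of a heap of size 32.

1

n :  0  1  2  3  4  5  6  7  8  9 10 11 12 13 14 15 16 17 18 19 20 21 22 23 24 25 26 27 28 29 30 31 32
G :  0  0  0  0  1  1  1  1  2  2  2  2  3  3  0  0  0  0  1  1  1  1  2  2  2  2  3  3  0  0  0  0  1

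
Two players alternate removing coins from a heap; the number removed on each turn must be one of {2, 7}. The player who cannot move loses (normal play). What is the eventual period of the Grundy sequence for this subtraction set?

n :  0  1  2  3  4  5  6  7  8  9 10 11 12 13 14 15 16 17 18 19
G :  0  0  1  1  0  0  1  1  2  0  0  1  1  0  0  1  1  2  0  0
G(n+9) = G(n) holds for n = 0,…,6 (a full window of length max(S) = 7), so the sequence is purely periodic with period 9.

9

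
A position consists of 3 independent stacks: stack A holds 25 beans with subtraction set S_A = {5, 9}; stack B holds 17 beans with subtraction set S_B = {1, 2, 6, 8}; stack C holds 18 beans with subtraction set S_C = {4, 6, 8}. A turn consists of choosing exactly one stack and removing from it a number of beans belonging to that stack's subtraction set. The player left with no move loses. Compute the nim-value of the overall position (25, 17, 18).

Stack A, S = {5, 9}:
n :  0  1  2  3  4  5  6  7  8  9 10 11 12 13 14 15 16 17 18 19 20 21 22 23 24 25
G :  0  0  0  0  0  1  1  1  1  1  2  2  2  2  0  0  0  0  0  1  1  1  1  1  2  2
G_A(25) = 2.
Stack B, S = {1, 2, 6, 8}:
n :  0  1  2  3  4  5  6  7  8  9 10 11 12 13 14 15 16 17
G :  0  1  2  0  1  2  3  0  1  2  0  1  2  3  0  1  2  0
G_B(17) = 0.
Stack C, S = {4, 6, 8}:
n :  0  1  2  3  4  5  6  7  8  9 10 11 12 13 14 15 16 17 18
G :  0  0  0  0  1  1  1  1  2  2  2  2  0  0  0  0  1  1  1
G_C(18) = 1.
Combined Grundy value = 2 ⊕ 0 ⊕ 1 = 3.

3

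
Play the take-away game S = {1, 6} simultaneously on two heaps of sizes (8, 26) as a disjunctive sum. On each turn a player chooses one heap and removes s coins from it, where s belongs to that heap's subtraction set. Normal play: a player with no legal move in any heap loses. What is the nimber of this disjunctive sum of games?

0

All heaps use S = {1, 6}:
G(0) = 0
G(1) = mex{0} = 1
G(2) = mex{1} = 0
G(3) = mex{0} = 1
G(4) = mex{1} = 0
G(5) = mex{0} = 1
G(6) = mex{1,0} = 2
G(7) = mex{2,1} = 0
G(8) = mex{0,0} = 1
G(9) = mex{1,1} = 0
G(10) = mex{0,0} = 1
G(11) = mex{1,1} = 0
G(12) = mex{0,2} = 1
G(13) = mex{1,0} = 2
G(14) = mex{2,1} = 0
G(15) = mex{0,0} = 1
G(16) = mex{1,1} = 0
G(17) = mex{0,0} = 1
G(18) = mex{1,1} = 0
G(19) = mex{0,2} = 1
G(20) = mex{1,0} = 2
G(21) = mex{2,1} = 0
G(22) = mex{0,0} = 1
G(23) = mex{1,1} = 0
G(24) = mex{0,0} = 1
G(25) = mex{1,1} = 0
G(26) = mex{0,2} = 1
Heap A: G(8) = 1.
Heap B: G(26) = 1.
Combined Grundy value = 1 ⊕ 1 = 0.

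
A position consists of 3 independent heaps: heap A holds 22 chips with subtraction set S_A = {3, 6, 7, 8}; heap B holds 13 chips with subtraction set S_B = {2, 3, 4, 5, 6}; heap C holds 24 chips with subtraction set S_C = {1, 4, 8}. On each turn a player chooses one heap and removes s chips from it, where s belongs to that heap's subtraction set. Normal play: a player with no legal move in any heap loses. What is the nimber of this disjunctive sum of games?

2

Heap A, S = {3, 6, 7, 8}:
n :  0  1  2  3  4  5  6  7  8  9 10 11 12 13 14 15 16 17 18 19 20 21 22
G :  0  0  0  1  1  1  2  2  2  3  3  0  0  0  1  1  1  2  2  2  3  3  0
G_A(22) = 0.
Heap B, S = {2, 3, 4, 5, 6}:
n :  0  1  2  3  4  5  6  7  8  9 10 11 12 13
G :  0  0  1  1  2  2  3  3  0  0  1  1  2  2
G_B(13) = 2.
Heap C, S = {1, 4, 8}:
G(0) = 0
G(1) = mex{0} = 1
G(2) = mex{1} = 0
G(3) = mex{0} = 1
G(4) = mex{1,0} = 2
G(5) = mex{2,1} = 0
G(6) = mex{0,0} = 1
G(7) = mex{1,1} = 0
G(8) = mex{0,2,0} = 1
G(9) = mex{1,0,1} = 2
G(10) = mex{2,1,0} = 3
G(11) = mex{3,0,1} = 2
G(12) = mex{2,1,2} = 0
G(13) = mex{0,2,0} = 1
G(14) = mex{1,3,1} = 0
G(15) = mex{0,2,0} = 1
G(16) = mex{1,0,1} = 2
G(17) = mex{2,1,2} = 0
G(18) = mex{0,0,3} = 1
G(19) = mex{1,1,2} = 0
G(20) = mex{0,2,0} = 1
G(21) = mex{1,0,1} = 2
G(22) = mex{2,1,0} = 3
G(23) = mex{3,0,1} = 2
G(24) = mex{2,1,2} = 0
G_C(24) = 0.
Combined Grundy value = 0 ⊕ 2 ⊕ 0 = 2.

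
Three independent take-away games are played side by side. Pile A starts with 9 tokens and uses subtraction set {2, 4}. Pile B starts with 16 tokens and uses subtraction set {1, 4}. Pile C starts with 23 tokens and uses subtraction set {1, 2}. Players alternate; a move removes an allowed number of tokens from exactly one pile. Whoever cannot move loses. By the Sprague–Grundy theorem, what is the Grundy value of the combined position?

2

Pile A, S = {2, 4}:
G(0) = 0
G(1) = mex{} = 0
G(2) = mex{0} = 1
G(3) = mex{0} = 1
G(4) = mex{1,0} = 2
G(5) = mex{1,0} = 2
G(6) = mex{2,1} = 0
G(7) = mex{2,1} = 0
G(8) = mex{0,2} = 1
G(9) = mex{0,2} = 1
G_A(9) = 1.
Pile B, S = {1, 4}:
G(0) = 0
G(1) = mex{0} = 1
G(2) = mex{1} = 0
G(3) = mex{0} = 1
G(4) = mex{1,0} = 2
G(5) = mex{2,1} = 0
G(6) = mex{0,0} = 1
G(7) = mex{1,1} = 0
G(8) = mex{0,2} = 1
G(9) = mex{1,0} = 2
G(10) = mex{2,1} = 0
G(11) = mex{0,0} = 1
G(12) = mex{1,1} = 0
G(13) = mex{0,2} = 1
G(14) = mex{1,0} = 2
G(15) = mex{2,1} = 0
G(16) = mex{0,0} = 1
G_B(16) = 1.
Pile C, S = {1, 2}:
G(0) = 0
G(1) = mex{0} = 1
G(2) = mex{1,0} = 2
G(3) = mex{2,1} = 0
G(4) = mex{0,2} = 1
G(5) = mex{1,0} = 2
G(6) = mex{2,1} = 0
G(7) = mex{0,2} = 1
G(8) = mex{1,0} = 2
G(9) = mex{2,1} = 0
G(10) = mex{0,2} = 1
G(11) = mex{1,0} = 2
G(12) = mex{2,1} = 0
G(13) = mex{0,2} = 1
G(14) = mex{1,0} = 2
G(15) = mex{2,1} = 0
G(16) = mex{0,2} = 1
G(17) = mex{1,0} = 2
G(18) = mex{2,1} = 0
G(19) = mex{0,2} = 1
G(20) = mex{1,0} = 2
G(21) = mex{2,1} = 0
G(22) = mex{0,2} = 1
G(23) = mex{1,0} = 2
G_C(23) = 2.
Combined Grundy value = 1 ⊕ 1 ⊕ 2 = 2.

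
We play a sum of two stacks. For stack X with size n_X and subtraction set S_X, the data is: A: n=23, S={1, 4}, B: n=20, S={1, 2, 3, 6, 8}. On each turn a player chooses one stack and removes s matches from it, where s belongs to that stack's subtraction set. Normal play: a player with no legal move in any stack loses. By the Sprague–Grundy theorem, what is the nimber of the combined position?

Stack A, S = {1, 4}:
n :  0  1  2  3  4  5  6  7  8  9 10 11 12 13 14 15 16 17 18 19 20 21 22 23
G :  0  1  0  1  2  0  1  0  1  2  0  1  0  1  2  0  1  0  1  2  0  1  0  1
G_A(23) = 1.
Stack B, S = {1, 2, 3, 6, 8}:
G(0) = 0
G(1) = mex{0} = 1
G(2) = mex{1,0} = 2
G(3) = mex{2,1,0} = 3
G(4) = mex{3,2,1} = 0
G(5) = mex{0,3,2} = 1
G(6) = mex{1,0,3,0} = 2
G(7) = mex{2,1,0,1} = 3
G(8) = mex{3,2,1,2,0} = 4
G(9) = mex{4,3,2,3,1} = 0
G(10) = mex{0,4,3,0,2} = 1
G(11) = mex{1,0,4,1,3} = 2
G(12) = mex{2,1,0,2,0} = 3
G(13) = mex{3,2,1,3,1} = 0
G(14) = mex{0,3,2,4,2} = 1
G(15) = mex{1,0,3,0,3} = 2
G(16) = mex{2,1,0,1,4} = 3
G(17) = mex{3,2,1,2,0} = 4
G(18) = mex{4,3,2,3,1} = 0
G(19) = mex{0,4,3,0,2} = 1
G(20) = mex{1,0,4,1,3} = 2
G_B(20) = 2.
Combined Grundy value = 1 ⊕ 2 = 3.

3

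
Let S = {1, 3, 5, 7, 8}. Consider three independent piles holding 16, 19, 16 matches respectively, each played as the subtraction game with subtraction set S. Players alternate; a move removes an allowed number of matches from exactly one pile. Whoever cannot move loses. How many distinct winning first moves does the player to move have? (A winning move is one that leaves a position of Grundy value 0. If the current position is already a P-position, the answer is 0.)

0

All piles use S = {1, 3, 5, 7, 8}:
n :  0  1  2  3  4  5  6  7  8  9 10 11 12 13 14 15 16 17 18 19
G :  0  1  0  1  0  1  0  1  2  3  2  3  2  3  2  0  1  0  1  0
Pile A: G(16) = 1.
Pile B: G(19) = 0.
Pile C: G(16) = 1.
Combined Grundy value = 1 ⊕ 0 ⊕ 1 = 0.
A winning move leaves total XOR = 0, i.e. changes one component's Grundy value g to g ⊕ X where X is the current total.
Pile A: target g' = 1⊕0 = 1, but every legal move changes the Grundy value (mex property), so 0 moves.
Pile B: target g' = 0⊕0 = 0, but every legal move changes the Grundy value (mex property), so 0 moves.
Pile C: target g' = 1⊕0 = 1, but every legal move changes the Grundy value (mex property), so 0 moves.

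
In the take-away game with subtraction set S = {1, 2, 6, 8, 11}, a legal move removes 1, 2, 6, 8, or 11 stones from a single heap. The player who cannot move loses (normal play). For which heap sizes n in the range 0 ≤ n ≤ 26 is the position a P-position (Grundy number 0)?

0, 3, 7, 10, 17, 20, 24

G(0) = 0
G(1) = mex{0} = 1
G(2) = mex{1,0} = 2
G(3) = mex{2,1} = 0
G(4) = mex{0,2} = 1
G(5) = mex{1,0} = 2
G(6) = mex{2,1,0} = 3
G(7) = mex{3,2,1} = 0
G(8) = mex{0,3,2,0} = 1
G(9) = mex{1,0,0,1} = 2
G(10) = mex{2,1,1,2} = 0
G(11) = mex{0,2,2,0,0} = 1
G(12) = mex{1,0,3,1,1} = 2
G(13) = mex{2,1,0,2,2} = 3
G(14) = mex{3,2,1,3,0} = 4
G(15) = mex{4,3,2,0,1} = 5
G(16) = mex{5,4,0,1,2} = 3
G(17) = mex{3,5,1,2,3} = 0
G(18) = mex{0,3,2,0,0} = 1
G(19) = mex{1,0,3,1,1} = 2
G(20) = mex{2,1,4,2,2} = 0
G(21) = mex{0,2,5,3,0} = 1
G(22) = mex{1,0,3,4,1} = 2
G(23) = mex{2,1,0,5,2} = 3
G(24) = mex{3,2,1,3,3} = 0
G(25) = mex{0,3,2,0,4} = 1
G(26) = mex{1,0,0,1,5} = 2
P-positions are exactly the n with G(n) = 0.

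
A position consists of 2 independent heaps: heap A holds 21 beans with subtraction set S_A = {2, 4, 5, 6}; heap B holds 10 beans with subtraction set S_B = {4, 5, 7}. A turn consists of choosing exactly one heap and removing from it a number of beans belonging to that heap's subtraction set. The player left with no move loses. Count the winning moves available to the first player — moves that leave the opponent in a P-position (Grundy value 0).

Heap A, S = {2, 4, 5, 6}:
G(0) = 0
G(1) = mex{} = 0
G(2) = mex{0} = 1
G(3) = mex{0} = 1
G(4) = mex{1,0} = 2
G(5) = mex{1,0,0} = 2
G(6) = mex{2,1,0,0} = 3
G(7) = mex{2,1,1,0} = 3
G(8) = mex{3,2,1,1} = 0
G(9) = mex{3,2,2,1} = 0
G(10) = mex{0,3,2,2} = 1
G(11) = mex{0,3,3,2} = 1
G(12) = mex{1,0,3,3} = 2
G(13) = mex{1,0,0,3} = 2
G(14) = mex{2,1,0,0} = 3
G(15) = mex{2,1,1,0} = 3
G(16) = mex{3,2,1,1} = 0
G(17) = mex{3,2,2,1} = 0
G(18) = mex{0,3,2,2} = 1
G(19) = mex{0,3,3,2} = 1
G(20) = mex{1,0,3,3} = 2
G(21) = mex{1,0,0,3} = 2
G_A(21) = 2.
Heap B, S = {4, 5, 7}:
G(0) = 0
G(1) = mex{} = 0
G(2) = mex{} = 0
G(3) = mex{} = 0
G(4) = mex{0} = 1
G(5) = mex{0,0} = 1
G(6) = mex{0,0} = 1
G(7) = mex{0,0,0} = 1
G(8) = mex{1,0,0} = 2
G(9) = mex{1,1,0} = 2
G(10) = mex{1,1,0} = 2
G_B(10) = 2.
Combined Grundy value = 2 ⊕ 2 = 0.
A winning move leaves total XOR = 0, i.e. changes one component's Grundy value g to g ⊕ X where X is the current total.
Heap A: target g' = 2⊕0 = 2, but every legal move changes the Grundy value (mex property), so 0 moves.
Heap B: target g' = 2⊕0 = 2, but every legal move changes the Grundy value (mex property), so 0 moves.

0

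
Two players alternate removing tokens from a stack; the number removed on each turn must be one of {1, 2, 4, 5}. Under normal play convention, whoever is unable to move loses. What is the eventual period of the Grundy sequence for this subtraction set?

3

G(0) = 0
G(1) = mex{0} = 1
G(2) = mex{1,0} = 2
G(3) = mex{2,1} = 0
G(4) = mex{0,2,0} = 1
G(5) = mex{1,0,1,0} = 2
G(6) = mex{2,1,2,1} = 0
G(7) = mex{0,2,0,2} = 1
G(8) = mex{1,0,1,0} = 2
G(9) = mex{2,1,2,1} = 0
G(10) = mex{0,2,0,2} = 1
G(11) = mex{1,0,1,0} = 2
G(12) = mex{2,1,2,1} = 0
G(13) = mex{0,2,0,2} = 1
G(14) = mex{1,0,1,0} = 2
G(n+3) = G(n) holds for n = 0,…,4 (a full window of length max(S) = 5), so the sequence is purely periodic with period 3.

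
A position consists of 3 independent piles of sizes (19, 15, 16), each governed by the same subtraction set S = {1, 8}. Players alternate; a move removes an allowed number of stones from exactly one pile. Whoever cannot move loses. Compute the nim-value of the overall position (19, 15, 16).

0

All piles use S = {1, 8}:
n :  0  1  2  3  4  5  6  7  8  9 10 11 12 13 14 15 16 17 18 19
G :  0  1  0  1  0  1  0  1  2  0  1  0  1  0  1  0  1  2  0  1
Pile A: G(19) = 1.
Pile B: G(15) = 0.
Pile C: G(16) = 1.
Combined Grundy value = 1 ⊕ 0 ⊕ 1 = 0.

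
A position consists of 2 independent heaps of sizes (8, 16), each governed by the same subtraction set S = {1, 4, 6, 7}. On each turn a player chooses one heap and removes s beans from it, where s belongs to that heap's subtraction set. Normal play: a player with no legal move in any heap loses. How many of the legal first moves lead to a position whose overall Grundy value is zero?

All heaps use S = {1, 4, 6, 7}:
G(0) = 0
G(1) = mex{0} = 1
G(2) = mex{1} = 0
G(3) = mex{0} = 1
G(4) = mex{1,0} = 2
G(5) = mex{2,1} = 0
G(6) = mex{0,0,0} = 1
G(7) = mex{1,1,1,0} = 2
G(8) = mex{2,2,0,1} = 3
G(9) = mex{3,0,1,0} = 2
G(10) = mex{2,1,2,1} = 0
G(11) = mex{0,2,0,2} = 1
G(12) = mex{1,3,1,0} = 2
G(13) = mex{2,2,2,1} = 0
G(14) = mex{0,0,3,2} = 1
G(15) = mex{1,1,2,3} = 0
G(16) = mex{0,2,0,2} = 1
Heap A: G(8) = 3.
Heap B: G(16) = 1.
Combined Grundy value = 3 ⊕ 1 = 2.
A winning move leaves total XOR = 0, i.e. changes one component's Grundy value g to g ⊕ X where X is the current total.
Heap A: need g' = 3⊕2 = 1. Options: 8−1→G=2, 8−4→G=2, 8−6→G=0, 8−7→G=1. Hits: 1.
Heap B: need g' = 1⊕2 = 3. Options: 16−1→G=0, 16−4→G=2, 16−6→G=0, 16−7→G=2. Hits: 0.

1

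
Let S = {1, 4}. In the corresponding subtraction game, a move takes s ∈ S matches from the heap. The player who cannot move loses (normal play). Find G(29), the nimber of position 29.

2

G(0) = 0
G(1) = mex{0} = 1
G(2) = mex{1} = 0
G(3) = mex{0} = 1
G(4) = mex{1,0} = 2
G(5) = mex{2,1} = 0
G(6) = mex{0,0} = 1
G(7) = mex{1,1} = 0
G(8) = mex{0,2} = 1
G(9) = mex{1,0} = 2
G(10) = mex{2,1} = 0
G(11) = mex{0,0} = 1
G(12) = mex{1,1} = 0
G(13) = mex{0,2} = 1
G(14) = mex{1,0} = 2
G(15) = mex{2,1} = 0
G(16) = mex{0,0} = 1
G(17) = mex{1,1} = 0
G(18) = mex{0,2} = 1
G(19) = mex{1,0} = 2
G(20) = mex{2,1} = 0
G(21) = mex{0,0} = 1
G(22) = mex{1,1} = 0
G(23) = mex{0,2} = 1
G(24) = mex{1,0} = 2
G(25) = mex{2,1} = 0
G(26) = mex{0,0} = 1
G(27) = mex{1,1} = 0
G(28) = mex{0,2} = 1
G(29) = mex{1,0} = 2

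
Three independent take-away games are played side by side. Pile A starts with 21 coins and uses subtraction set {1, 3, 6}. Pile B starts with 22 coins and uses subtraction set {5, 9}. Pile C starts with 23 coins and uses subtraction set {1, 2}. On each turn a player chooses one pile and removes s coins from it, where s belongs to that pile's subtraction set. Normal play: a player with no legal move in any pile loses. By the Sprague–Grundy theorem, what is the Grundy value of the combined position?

Pile A, S = {1, 3, 6}:
n :  0  1  2  3  4  5  6  7  8  9 10 11 12 13 14 15 16 17 18 19 20 21
G :  0  1  0  1  0  1  2  3  2  0  1  0  1  0  1  2  3  2  0  1  0  1
G_A(21) = 1.
Pile B, S = {5, 9}:
G(0) = 0
G(1) = mex{} = 0
G(2) = mex{} = 0
G(3) = mex{} = 0
G(4) = mex{} = 0
G(5) = mex{0} = 1
G(6) = mex{0} = 1
G(7) = mex{0} = 1
G(8) = mex{0} = 1
G(9) = mex{0,0} = 1
G(10) = mex{1,0} = 2
G(11) = mex{1,0} = 2
G(12) = mex{1,0} = 2
G(13) = mex{1,0} = 2
G(14) = mex{1,1} = 0
G(15) = mex{2,1} = 0
G(16) = mex{2,1} = 0
G(17) = mex{2,1} = 0
G(18) = mex{2,1} = 0
G(19) = mex{0,2} = 1
G(20) = mex{0,2} = 1
G(21) = mex{0,2} = 1
G(22) = mex{0,2} = 1
G_B(22) = 1.
Pile C, S = {1, 2}:
G(0) = 0
G(1) = mex{0} = 1
G(2) = mex{1,0} = 2
G(3) = mex{2,1} = 0
G(4) = mex{0,2} = 1
G(5) = mex{1,0} = 2
G(6) = mex{2,1} = 0
G(7) = mex{0,2} = 1
G(8) = mex{1,0} = 2
G(9) = mex{2,1} = 0
G(10) = mex{0,2} = 1
G(11) = mex{1,0} = 2
G(12) = mex{2,1} = 0
G(13) = mex{0,2} = 1
G(14) = mex{1,0} = 2
G(15) = mex{2,1} = 0
G(16) = mex{0,2} = 1
G(17) = mex{1,0} = 2
G(18) = mex{2,1} = 0
G(19) = mex{0,2} = 1
G(20) = mex{1,0} = 2
G(21) = mex{2,1} = 0
G(22) = mex{0,2} = 1
G(23) = mex{1,0} = 2
G_C(23) = 2.
Combined Grundy value = 1 ⊕ 1 ⊕ 2 = 2.

2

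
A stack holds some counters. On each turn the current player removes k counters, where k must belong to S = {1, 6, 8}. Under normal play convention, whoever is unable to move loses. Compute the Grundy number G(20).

n :  0  1  2  3  4  5  6  7  8  9 10 11 12 13 14 15 16 17 18 19 20
G :  0  1  0  1  0  1  2  0  1  0  1  0  1  2  0  1  0  1  0  1  2

2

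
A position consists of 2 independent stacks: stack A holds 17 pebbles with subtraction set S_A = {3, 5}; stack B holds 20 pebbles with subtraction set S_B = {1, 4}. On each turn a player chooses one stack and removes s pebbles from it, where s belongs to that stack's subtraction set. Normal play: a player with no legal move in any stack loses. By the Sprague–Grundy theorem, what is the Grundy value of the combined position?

Stack A, S = {3, 5}:
G(0) = 0
G(1) = mex{} = 0
G(2) = mex{} = 0
G(3) = mex{0} = 1
G(4) = mex{0} = 1
G(5) = mex{0,0} = 1
G(6) = mex{1,0} = 2
G(7) = mex{1,0} = 2
G(8) = mex{1,1} = 0
G(9) = mex{2,1} = 0
G(10) = mex{2,1} = 0
G(11) = mex{0,2} = 1
G(12) = mex{0,2} = 1
G(13) = mex{0,0} = 1
G(14) = mex{1,0} = 2
G(15) = mex{1,0} = 2
G(16) = mex{1,1} = 0
G(17) = mex{2,1} = 0
G_A(17) = 0.
Stack B, S = {1, 4}:
G(0) = 0
G(1) = mex{0} = 1
G(2) = mex{1} = 0
G(3) = mex{0} = 1
G(4) = mex{1,0} = 2
G(5) = mex{2,1} = 0
G(6) = mex{0,0} = 1
G(7) = mex{1,1} = 0
G(8) = mex{0,2} = 1
G(9) = mex{1,0} = 2
G(10) = mex{2,1} = 0
G(11) = mex{0,0} = 1
G(12) = mex{1,1} = 0
G(13) = mex{0,2} = 1
G(14) = mex{1,0} = 2
G(15) = mex{2,1} = 0
G(16) = mex{0,0} = 1
G(17) = mex{1,1} = 0
G(18) = mex{0,2} = 1
G(19) = mex{1,0} = 2
G(20) = mex{2,1} = 0
G_B(20) = 0.
Combined Grundy value = 0 ⊕ 0 = 0.

0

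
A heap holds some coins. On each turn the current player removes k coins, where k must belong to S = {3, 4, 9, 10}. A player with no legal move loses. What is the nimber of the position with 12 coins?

n :  0  1  2  3  4  5  6  7  8  9 10 11 12
G :  0  0  0  1  1  1  2  0  0  3  1  1  2

2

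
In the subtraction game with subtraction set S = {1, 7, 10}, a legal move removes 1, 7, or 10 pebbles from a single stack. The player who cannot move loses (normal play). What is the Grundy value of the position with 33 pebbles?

2

n :  0  1  2  3  4  5  6  7  8  9 10 11 12 13 14 15 16 17 18 19 20 21 22 23 24 25 26 27 28 29 30 31 32 33
G :  0  1  0  1  0  1  0  1  0  1  2  3  2  3  2  3  2  0  1  0  1  0  1  0  1  0  1  2  3  2  3  2  3  2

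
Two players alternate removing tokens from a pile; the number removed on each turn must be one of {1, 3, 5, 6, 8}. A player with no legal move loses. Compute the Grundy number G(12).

n :  0  1  2  3  4  5  6  7  8  9 10 11 12
G :  0  1  0  1  0  1  2  3  2  3  2  0  1

1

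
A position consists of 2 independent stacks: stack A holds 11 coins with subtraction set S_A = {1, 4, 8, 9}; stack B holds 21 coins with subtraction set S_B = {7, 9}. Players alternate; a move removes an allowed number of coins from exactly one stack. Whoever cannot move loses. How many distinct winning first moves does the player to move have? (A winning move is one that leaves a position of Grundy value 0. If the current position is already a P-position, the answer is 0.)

Stack A, S = {1, 4, 8, 9}:
G(0) = 0
G(1) = mex{0} = 1
G(2) = mex{1} = 0
G(3) = mex{0} = 1
G(4) = mex{1,0} = 2
G(5) = mex{2,1} = 0
G(6) = mex{0,0} = 1
G(7) = mex{1,1} = 0
G(8) = mex{0,2,0} = 1
G(9) = mex{1,0,1,0} = 2
G(10) = mex{2,1,0,1} = 3
G(11) = mex{3,0,1,0} = 2
G_A(11) = 2.
Stack B, S = {7, 9}:
n :  0  1  2  3  4  5  6  7  8  9 10 11 12 13 14 15 16 17 18 19 20 21
G :  0  0  0  0  0  0  0  1  1  1  1  1  1  1  2  2  0  0  0  0  0  0
G_B(21) = 0.
Combined Grundy value = 2 ⊕ 0 = 2.
A winning move leaves total XOR = 0, i.e. changes one component's Grundy value g to g ⊕ X where X is the current total.
Stack A: need g' = 2⊕2 = 0. Options: 11−1→G=3, 11−4→G=0, 11−8→G=1, 11−9→G=0. Hits: 2.
Stack B: need g' = 0⊕2 = 2. Options: 21−7→G=2, 21−9→G=1. Hits: 1.

3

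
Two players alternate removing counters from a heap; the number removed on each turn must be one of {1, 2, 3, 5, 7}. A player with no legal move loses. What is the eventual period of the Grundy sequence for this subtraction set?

n :  0  1  2  3  4  5  6  7  8  9 10 11 12 13 14
G :  0  1  2  3  0  1  2  3  0  1  2  3  0  1  2
G(n+4) = G(n) holds for n = 0,…,6 (a full window of length max(S) = 7), so the sequence is purely periodic with period 4.

4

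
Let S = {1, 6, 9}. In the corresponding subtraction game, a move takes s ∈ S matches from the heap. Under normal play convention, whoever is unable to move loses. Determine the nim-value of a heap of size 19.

n :  0  1  2  3  4  5  6  7  8  9 10 11 12 13 14 15 16 17 18 19
G :  0  1  0  1  0  1  2  0  1  2  3  2  0  1  0  1  2  0  1  0

0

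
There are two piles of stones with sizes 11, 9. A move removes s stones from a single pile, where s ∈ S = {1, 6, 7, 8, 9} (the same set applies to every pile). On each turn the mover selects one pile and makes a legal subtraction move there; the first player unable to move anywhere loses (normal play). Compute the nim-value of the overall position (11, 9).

All piles use S = {1, 6, 7, 8, 9}:
n :  0  1  2  3  4  5  6  7  8  9 10 11
G :  0  1  0  1  0  1  2  3  2  3  2  3
Pile A: G(11) = 3.
Pile B: G(9) = 3.
Combined Grundy value = 3 ⊕ 3 = 0.

0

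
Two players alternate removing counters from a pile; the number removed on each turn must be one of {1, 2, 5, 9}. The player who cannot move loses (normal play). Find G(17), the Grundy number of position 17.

G(0) = 0
G(1) = mex{0} = 1
G(2) = mex{1,0} = 2
G(3) = mex{2,1} = 0
G(4) = mex{0,2} = 1
G(5) = mex{1,0,0} = 2
G(6) = mex{2,1,1} = 0
G(7) = mex{0,2,2} = 1
G(8) = mex{1,0,0} = 2
G(9) = mex{2,1,1,0} = 3
G(10) = mex{3,2,2,1} = 0
G(11) = mex{0,3,0,2} = 1
G(12) = mex{1,0,1,0} = 2
G(13) = mex{2,1,2,1} = 0
G(14) = mex{0,2,3,2} = 1
G(15) = mex{1,0,0,0} = 2
G(16) = mex{2,1,1,1} = 0
G(17) = mex{0,2,2,2} = 1

1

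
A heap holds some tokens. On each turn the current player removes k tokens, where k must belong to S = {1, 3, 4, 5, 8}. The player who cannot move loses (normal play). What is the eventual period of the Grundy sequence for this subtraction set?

9

n :  0  1  2  3  4  5  6  7  8  9 10 11 12 13 14 15 16 17 18 19
G :  0  1  0  1  2  3  2  3  4  0  1  0  1  2  3  2  3  4  0  1
G(n+9) = G(n) holds for n = 0,…,7 (a full window of length max(S) = 8), so the sequence is purely periodic with period 9.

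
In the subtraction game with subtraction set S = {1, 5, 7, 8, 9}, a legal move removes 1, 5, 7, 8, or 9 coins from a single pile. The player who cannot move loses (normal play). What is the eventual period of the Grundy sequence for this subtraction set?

16

n :  0  1  2  3  4  5  6  7  8  9 10 11 12 13 14 15 16 17 18 19 20 21 22 23 24 25 26 27 28 29 30 31 32 33
G :  0  1  0  1  0  1  0  1  2  3  2  3  2  3  2  3  0  1  0  1  0  1  0  1  2  3  2  3  2  3  2  3  0  1
G(n+16) = G(n) holds for n = 0,…,8 (a full window of length max(S) = 9), so the sequence is purely periodic with period 16.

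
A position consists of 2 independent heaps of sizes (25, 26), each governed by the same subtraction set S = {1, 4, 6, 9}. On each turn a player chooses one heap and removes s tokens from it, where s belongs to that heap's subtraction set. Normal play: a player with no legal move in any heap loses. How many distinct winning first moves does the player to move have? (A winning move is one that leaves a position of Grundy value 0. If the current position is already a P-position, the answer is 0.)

All heaps use S = {1, 4, 6, 9}:
n :  0  1  2  3  4  5  6  7  8  9 10 11 12 13 14 15 16 17 18 19 20 21 22 23 24 25 26
G :  0  1  0  1  2  0  1  0  1  2  0  1  0  1  2  0  1  0  1  2  0  1  0  1  2  0  1
Heap A: G(25) = 0.
Heap B: G(26) = 1.
Combined Grundy value = 0 ⊕ 1 = 1.
A winning move leaves total XOR = 0, i.e. changes one component's Grundy value g to g ⊕ X where X is the current total.
Heap A: need g' = 0⊕1 = 1. Options: 25−1→G=2, 25−4→G=1, 25−6→G=2, 25−9→G=1. Hits: 2.
Heap B: need g' = 1⊕1 = 0. Options: 26−1→G=0, 26−4→G=0, 26−6→G=0, 26−9→G=0. Hits: 4.

6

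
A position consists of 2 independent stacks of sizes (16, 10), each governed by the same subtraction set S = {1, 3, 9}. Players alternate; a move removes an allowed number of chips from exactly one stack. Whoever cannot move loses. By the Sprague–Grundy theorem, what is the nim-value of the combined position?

All stacks use S = {1, 3, 9}:
n :  0  1  2  3  4  5  6  7  8  9 10 11 12 13 14 15 16
G :  0  1  0  1  0  1  0  1  0  1  0  1  0  1  0  1  0
Stack A: G(16) = 0.
Stack B: G(10) = 0.
Combined Grundy value = 0 ⊕ 0 = 0.

0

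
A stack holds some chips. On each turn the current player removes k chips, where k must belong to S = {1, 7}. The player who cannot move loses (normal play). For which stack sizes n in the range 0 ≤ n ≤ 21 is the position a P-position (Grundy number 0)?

n :  0  1  2  3  4  5  6  7  8  9 10 11 12 13 14 15 16 17 18 19 20 21
G :  0  1  0  1  0  1  0  1  0  1  0  1  0  1  0  1  0  1  0  1  0  1
P-positions are exactly the n with G(n) = 0.

0, 2, 4, 6, 8, 10, 12, 14, 16, 18, 20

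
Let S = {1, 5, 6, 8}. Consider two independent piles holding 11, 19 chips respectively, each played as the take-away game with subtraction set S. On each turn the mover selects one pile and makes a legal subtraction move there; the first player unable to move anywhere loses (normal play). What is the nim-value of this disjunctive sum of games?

All piles use S = {1, 5, 6, 8}:
G(0) = 0
G(1) = mex{0} = 1
G(2) = mex{1} = 0
G(3) = mex{0} = 1
G(4) = mex{1} = 0
G(5) = mex{0,0} = 1
G(6) = mex{1,1,0} = 2
G(7) = mex{2,0,1} = 3
G(8) = mex{3,1,0,0} = 2
G(9) = mex{2,0,1,1} = 3
G(10) = mex{3,1,0,0} = 2
G(11) = mex{2,2,1,1} = 0
G(12) = mex{0,3,2,0} = 1
G(13) = mex{1,2,3,1} = 0
G(14) = mex{0,3,2,2} = 1
G(15) = mex{1,2,3,3} = 0
G(16) = mex{0,0,2,2} = 1
G(17) = mex{1,1,0,3} = 2
G(18) = mex{2,0,1,2} = 3
G(19) = mex{3,1,0,0} = 2
Pile A: G(11) = 0.
Pile B: G(19) = 2.
Combined Grundy value = 0 ⊕ 2 = 2.

2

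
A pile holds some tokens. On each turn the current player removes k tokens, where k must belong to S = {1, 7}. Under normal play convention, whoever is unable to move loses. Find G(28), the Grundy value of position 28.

G(0) = 0
G(1) = mex{0} = 1
G(2) = mex{1} = 0
G(3) = mex{0} = 1
G(4) = mex{1} = 0
G(5) = mex{0} = 1
G(6) = mex{1} = 0
G(7) = mex{0,0} = 1
G(8) = mex{1,1} = 0
G(9) = mex{0,0} = 1
G(10) = mex{1,1} = 0
G(11) = mex{0,0} = 1
G(12) = mex{1,1} = 0
G(13) = mex{0,0} = 1
G(14) = mex{1,1} = 0
G(15) = mex{0,0} = 1
G(16) = mex{1,1} = 0
G(17) = mex{0,0} = 1
G(18) = mex{1,1} = 0
G(19) = mex{0,0} = 1
G(20) = mex{1,1} = 0
G(21) = mex{0,0} = 1
G(22) = mex{1,1} = 0
G(23) = mex{0,0} = 1
G(24) = mex{1,1} = 0
G(25) = mex{0,0} = 1
G(26) = mex{1,1} = 0
G(27) = mex{0,0} = 1
G(28) = mex{1,1} = 0

0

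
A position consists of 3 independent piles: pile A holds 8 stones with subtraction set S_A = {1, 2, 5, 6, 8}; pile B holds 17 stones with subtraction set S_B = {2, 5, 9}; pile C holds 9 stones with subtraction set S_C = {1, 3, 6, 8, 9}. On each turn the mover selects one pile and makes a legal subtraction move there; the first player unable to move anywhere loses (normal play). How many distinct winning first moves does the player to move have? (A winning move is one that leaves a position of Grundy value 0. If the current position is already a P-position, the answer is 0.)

Pile A, S = {1, 2, 5, 6, 8}:
n : 0 1 2 3 4 5 6 7 8
G : 0 1 2 0 1 2 3 0 1
G_A(8) = 1.
Pile B, S = {2, 5, 9}:
G(0) = 0
G(1) = mex{} = 0
G(2) = mex{0} = 1
G(3) = mex{0} = 1
G(4) = mex{1} = 0
G(5) = mex{1,0} = 2
G(6) = mex{0,0} = 1
G(7) = mex{2,1} = 0
G(8) = mex{1,1} = 0
G(9) = mex{0,0,0} = 1
G(10) = mex{0,2,0} = 1
G(11) = mex{1,1,1} = 0
G(12) = mex{1,0,1} = 2
G(13) = mex{0,0,0} = 1
G(14) = mex{2,1,2} = 0
G(15) = mex{1,1,1} = 0
G(16) = mex{0,0,0} = 1
G(17) = mex{0,2,0} = 1
G_B(17) = 1.
Pile C, S = {1, 3, 6, 8, 9}:
n : 0 1 2 3 4 5 6 7 8 9
G : 0 1 0 1 0 1 2 3 2 3
G_C(9) = 3.
Combined Grundy value = 1 ⊕ 1 ⊕ 3 = 3.
A winning move leaves total XOR = 0, i.e. changes one component's Grundy value g to g ⊕ X where X is the current total.
Pile A: need g' = 1⊕3 = 2. Options: 8−1→G=0, 8−2→G=3, 8−5→G=0, 8−6→G=2, 8−8→G=0. Hits: 1.
Pile B: need g' = 1⊕3 = 2. Options: 17−2→G=0, 17−5→G=2, 17−9→G=0. Hits: 1.
Pile C: need g' = 3⊕3 = 0. Options: 9−1→G=2, 9−3→G=2, 9−6→G=1, 9−8→G=1, 9−9→G=0. Hits: 1.

3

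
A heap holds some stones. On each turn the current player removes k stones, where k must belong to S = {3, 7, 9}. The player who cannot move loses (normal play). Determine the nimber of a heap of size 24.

G(0) = 0
G(1) = mex{} = 0
G(2) = mex{} = 0
G(3) = mex{0} = 1
G(4) = mex{0} = 1
G(5) = mex{0} = 1
G(6) = mex{1} = 0
G(7) = mex{1,0} = 2
G(8) = mex{1,0} = 2
G(9) = mex{0,0,0} = 1
G(10) = mex{2,1,0} = 3
G(11) = mex{2,1,0} = 3
G(12) = mex{1,1,1} = 0
G(13) = mex{3,0,1} = 2
G(14) = mex{3,2,1} = 0
G(15) = mex{0,2,0} = 1
G(16) = mex{2,1,2} = 0
G(17) = mex{0,3,2} = 1
G(18) = mex{1,3,1} = 0
G(19) = mex{0,0,3} = 1
G(20) = mex{1,2,3} = 0
G(21) = mex{0,0,0} = 1
G(22) = mex{1,1,2} = 0
G(23) = mex{0,0,0} = 1
G(24) = mex{1,1,1} = 0

0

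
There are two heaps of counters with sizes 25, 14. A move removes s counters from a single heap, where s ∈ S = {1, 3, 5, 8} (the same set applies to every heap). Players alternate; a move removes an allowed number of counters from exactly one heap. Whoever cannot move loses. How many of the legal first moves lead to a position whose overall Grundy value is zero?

1

All heaps use S = {1, 3, 5, 8}:
G(0) = 0
G(1) = mex{0} = 1
G(2) = mex{1} = 0
G(3) = mex{0,0} = 1
G(4) = mex{1,1} = 0
G(5) = mex{0,0,0} = 1
G(6) = mex{1,1,1} = 0
G(7) = mex{0,0,0} = 1
G(8) = mex{1,1,1,0} = 2
G(9) = mex{2,0,0,1} = 3
G(10) = mex{3,1,1,0} = 2
G(11) = mex{2,2,0,1} = 3
G(12) = mex{3,3,1,0} = 2
G(13) = mex{2,2,2,1} = 0
G(14) = mex{0,3,3,0} = 1
G(15) = mex{1,2,2,1} = 0
G(16) = mex{0,0,3,2} = 1
G(17) = mex{1,1,2,3} = 0
G(18) = mex{0,0,0,2} = 1
G(19) = mex{1,1,1,3} = 0
G(20) = mex{0,0,0,2} = 1
G(21) = mex{1,1,1,0} = 2
G(22) = mex{2,0,0,1} = 3
G(23) = mex{3,1,1,0} = 2
G(24) = mex{2,2,0,1} = 3
G(25) = mex{3,3,1,0} = 2
Heap A: G(25) = 2.
Heap B: G(14) = 1.
Combined Grundy value = 2 ⊕ 1 = 3.
A winning move leaves total XOR = 0, i.e. changes one component's Grundy value g to g ⊕ X where X is the current total.
Heap A: need g' = 2⊕3 = 1. Options: 25−1→G=3, 25−3→G=3, 25−5→G=1, 25−8→G=0. Hits: 1.
Heap B: need g' = 1⊕3 = 2. Options: 14−1→G=0, 14−3→G=3, 14−5→G=3, 14−8→G=0. Hits: 0.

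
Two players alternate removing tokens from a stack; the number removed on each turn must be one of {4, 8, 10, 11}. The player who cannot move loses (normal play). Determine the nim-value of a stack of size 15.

G(0) = 0
G(1) = mex{} = 0
G(2) = mex{} = 0
G(3) = mex{} = 0
G(4) = mex{0} = 1
G(5) = mex{0} = 1
G(6) = mex{0} = 1
G(7) = mex{0} = 1
G(8) = mex{1,0} = 2
G(9) = mex{1,0} = 2
G(10) = mex{1,0,0} = 2
G(11) = mex{1,0,0,0} = 2
G(12) = mex{2,1,0,0} = 3
G(13) = mex{2,1,0,0} = 3
G(14) = mex{2,1,1,0} = 3
G(15) = mex{2,1,1,1} = 0

0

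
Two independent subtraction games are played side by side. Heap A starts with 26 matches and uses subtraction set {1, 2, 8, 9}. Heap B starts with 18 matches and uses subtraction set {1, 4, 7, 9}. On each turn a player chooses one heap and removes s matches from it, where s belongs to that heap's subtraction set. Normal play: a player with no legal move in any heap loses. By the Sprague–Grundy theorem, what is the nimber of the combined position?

0

Heap A, S = {1, 2, 8, 9}:
G(0) = 0
G(1) = mex{0} = 1
G(2) = mex{1,0} = 2
G(3) = mex{2,1} = 0
G(4) = mex{0,2} = 1
G(5) = mex{1,0} = 2
G(6) = mex{2,1} = 0
G(7) = mex{0,2} = 1
G(8) = mex{1,0,0} = 2
G(9) = mex{2,1,1,0} = 3
G(10) = mex{3,2,2,1} = 0
G(11) = mex{0,3,0,2} = 1
G(12) = mex{1,0,1,0} = 2
G(13) = mex{2,1,2,1} = 0
G(14) = mex{0,2,0,2} = 1
G(15) = mex{1,0,1,0} = 2
G(16) = mex{2,1,2,1} = 0
G(17) = mex{0,2,3,2} = 1
G(18) = mex{1,0,0,3} = 2
G(19) = mex{2,1,1,0} = 3
G(20) = mex{3,2,2,1} = 0
G(21) = mex{0,3,0,2} = 1
G(22) = mex{1,0,1,0} = 2
G(23) = mex{2,1,2,1} = 0
G(24) = mex{0,2,0,2} = 1
G(25) = mex{1,0,1,0} = 2
G(26) = mex{2,1,2,1} = 0
G_A(26) = 0.
Heap B, S = {1, 4, 7, 9}:
G(0) = 0
G(1) = mex{0} = 1
G(2) = mex{1} = 0
G(3) = mex{0} = 1
G(4) = mex{1,0} = 2
G(5) = mex{2,1} = 0
G(6) = mex{0,0} = 1
G(7) = mex{1,1,0} = 2
G(8) = mex{2,2,1} = 0
G(9) = mex{0,0,0,0} = 1
G(10) = mex{1,1,1,1} = 0
G(11) = mex{0,2,2,0} = 1
G(12) = mex{1,0,0,1} = 2
G(13) = mex{2,1,1,2} = 0
G(14) = mex{0,0,2,0} = 1
G(15) = mex{1,1,0,1} = 2
G(16) = mex{2,2,1,2} = 0
G(17) = mex{0,0,0,0} = 1
G(18) = mex{1,1,1,1} = 0
G_B(18) = 0.
Combined Grundy value = 0 ⊕ 0 = 0.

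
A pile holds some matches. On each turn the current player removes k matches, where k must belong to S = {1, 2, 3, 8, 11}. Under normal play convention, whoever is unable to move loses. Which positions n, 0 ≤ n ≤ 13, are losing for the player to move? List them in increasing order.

n :  0  1  2  3  4  5  6  7  8  9 10 11 12 13
G :  0  1  2  3  0  1  2  3  4  0  1  2  3  0
P-positions are exactly the n with G(n) = 0.

0, 4, 9, 13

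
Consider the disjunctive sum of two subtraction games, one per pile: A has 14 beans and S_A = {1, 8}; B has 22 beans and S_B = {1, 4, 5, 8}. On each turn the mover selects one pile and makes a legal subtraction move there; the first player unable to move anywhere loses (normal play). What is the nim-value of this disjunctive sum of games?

3

Pile A, S = {1, 8}:
G(0) = 0
G(1) = mex{0} = 1
G(2) = mex{1} = 0
G(3) = mex{0} = 1
G(4) = mex{1} = 0
G(5) = mex{0} = 1
G(6) = mex{1} = 0
G(7) = mex{0} = 1
G(8) = mex{1,0} = 2
G(9) = mex{2,1} = 0
G(10) = mex{0,0} = 1
G(11) = mex{1,1} = 0
G(12) = mex{0,0} = 1
G(13) = mex{1,1} = 0
G(14) = mex{0,0} = 1
G_A(14) = 1.
Pile B, S = {1, 4, 5, 8}:
G(0) = 0
G(1) = mex{0} = 1
G(2) = mex{1} = 0
G(3) = mex{0} = 1
G(4) = mex{1,0} = 2
G(5) = mex{2,1,0} = 3
G(6) = mex{3,0,1} = 2
G(7) = mex{2,1,0} = 3
G(8) = mex{3,2,1,0} = 4
G(9) = mex{4,3,2,1} = 0
G(10) = mex{0,2,3,0} = 1
G(11) = mex{1,3,2,1} = 0
G(12) = mex{0,4,3,2} = 1
G(13) = mex{1,0,4,3} = 2
G(14) = mex{2,1,0,2} = 3
G(15) = mex{3,0,1,3} = 2
G(16) = mex{2,1,0,4} = 3
G(17) = mex{3,2,1,0} = 4
G(18) = mex{4,3,2,1} = 0
G(19) = mex{0,2,3,0} = 1
G(20) = mex{1,3,2,1} = 0
G(21) = mex{0,4,3,2} = 1
G(22) = mex{1,0,4,3} = 2
G_B(22) = 2.
Combined Grundy value = 1 ⊕ 2 = 3.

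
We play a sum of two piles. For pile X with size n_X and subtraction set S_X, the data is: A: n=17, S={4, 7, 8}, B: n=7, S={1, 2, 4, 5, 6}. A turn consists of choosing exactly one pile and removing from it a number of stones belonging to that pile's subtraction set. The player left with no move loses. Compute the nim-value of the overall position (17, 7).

5

Pile A, S = {4, 7, 8}:
n :  0  1  2  3  4  5  6  7  8  9 10 11 12 13 14 15 16 17
G :  0  0  0  0  1  1  1  1  2  2  2  2  0  0  0  0  1  1
G_A(17) = 1.
Pile B, S = {1, 2, 4, 5, 6}:
G(0) = 0
G(1) = mex{0} = 1
G(2) = mex{1,0} = 2
G(3) = mex{2,1} = 0
G(4) = mex{0,2,0} = 1
G(5) = mex{1,0,1,0} = 2
G(6) = mex{2,1,2,1,0} = 3
G(7) = mex{3,2,0,2,1} = 4
G_B(7) = 4.
Combined Grundy value = 1 ⊕ 4 = 5.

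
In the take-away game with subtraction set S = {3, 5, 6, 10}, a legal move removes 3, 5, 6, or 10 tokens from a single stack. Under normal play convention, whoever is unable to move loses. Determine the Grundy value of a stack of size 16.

1

G(0) = 0
G(1) = mex{} = 0
G(2) = mex{} = 0
G(3) = mex{0} = 1
G(4) = mex{0} = 1
G(5) = mex{0,0} = 1
G(6) = mex{1,0,0} = 2
G(7) = mex{1,0,0} = 2
G(8) = mex{1,1,0} = 2
G(9) = mex{2,1,1} = 0
G(10) = mex{2,1,1,0} = 3
G(11) = mex{2,2,1,0} = 3
G(12) = mex{0,2,2,0} = 1
G(13) = mex{3,2,2,1} = 0
G(14) = mex{3,0,2,1} = 4
G(15) = mex{1,3,0,1} = 2
G(16) = mex{0,3,3,2} = 1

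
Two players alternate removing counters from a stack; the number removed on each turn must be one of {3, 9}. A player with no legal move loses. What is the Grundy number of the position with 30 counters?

n :  0  1  2  3  4  5  6  7  8  9 10 11 12 13 14 15 16 17 18 19 20 21 22 23 24 25 26 27 28 29 30
G :  0  0  0  1  1  1  0  0  0  1  1  1  0  0  0  1  1  1  0  0  0  1  1  1  0  0  0  1  1  1  0

0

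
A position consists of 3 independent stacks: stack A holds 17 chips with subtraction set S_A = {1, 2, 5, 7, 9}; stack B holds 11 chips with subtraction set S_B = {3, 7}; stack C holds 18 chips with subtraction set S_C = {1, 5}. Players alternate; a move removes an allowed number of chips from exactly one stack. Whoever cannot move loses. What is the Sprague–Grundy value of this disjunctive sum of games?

0

Stack A, S = {1, 2, 5, 7, 9}:
n :  0  1  2  3  4  5  6  7  8  9 10 11 12 13 14 15 16 17
G :  0  1  2  0  1  2  0  1  2  3  4  5  3  4  0  1  2  0
G_A(17) = 0.
Stack B, S = {3, 7}:
G(0) = 0
G(1) = mex{} = 0
G(2) = mex{} = 0
G(3) = mex{0} = 1
G(4) = mex{0} = 1
G(5) = mex{0} = 1
G(6) = mex{1} = 0
G(7) = mex{1,0} = 2
G(8) = mex{1,0} = 2
G(9) = mex{0,0} = 1
G(10) = mex{2,1} = 0
G(11) = mex{2,1} = 0
G_B(11) = 0.
Stack C, S = {1, 5}:
n :  0  1  2  3  4  5  6  7  8  9 10 11 12 13 14 15 16 17 18
G :  0  1  0  1  0  1  0  1  0  1  0  1  0  1  0  1  0  1  0
G_C(18) = 0.
Combined Grundy value = 0 ⊕ 0 ⊕ 0 = 0.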